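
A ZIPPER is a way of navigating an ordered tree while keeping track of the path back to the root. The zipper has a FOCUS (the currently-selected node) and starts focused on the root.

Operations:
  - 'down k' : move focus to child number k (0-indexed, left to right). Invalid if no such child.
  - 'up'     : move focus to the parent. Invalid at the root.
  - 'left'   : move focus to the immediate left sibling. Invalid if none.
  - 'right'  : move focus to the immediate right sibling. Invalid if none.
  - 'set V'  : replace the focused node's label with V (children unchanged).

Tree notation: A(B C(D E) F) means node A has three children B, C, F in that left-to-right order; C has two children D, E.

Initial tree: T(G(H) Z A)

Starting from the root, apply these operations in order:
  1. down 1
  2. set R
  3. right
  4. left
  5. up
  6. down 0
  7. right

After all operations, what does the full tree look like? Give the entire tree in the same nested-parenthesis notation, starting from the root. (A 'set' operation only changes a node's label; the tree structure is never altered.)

Answer: T(G(H) R A)

Derivation:
Step 1 (down 1): focus=Z path=1 depth=1 children=[] left=['G'] right=['A'] parent=T
Step 2 (set R): focus=R path=1 depth=1 children=[] left=['G'] right=['A'] parent=T
Step 3 (right): focus=A path=2 depth=1 children=[] left=['G', 'R'] right=[] parent=T
Step 4 (left): focus=R path=1 depth=1 children=[] left=['G'] right=['A'] parent=T
Step 5 (up): focus=T path=root depth=0 children=['G', 'R', 'A'] (at root)
Step 6 (down 0): focus=G path=0 depth=1 children=['H'] left=[] right=['R', 'A'] parent=T
Step 7 (right): focus=R path=1 depth=1 children=[] left=['G'] right=['A'] parent=T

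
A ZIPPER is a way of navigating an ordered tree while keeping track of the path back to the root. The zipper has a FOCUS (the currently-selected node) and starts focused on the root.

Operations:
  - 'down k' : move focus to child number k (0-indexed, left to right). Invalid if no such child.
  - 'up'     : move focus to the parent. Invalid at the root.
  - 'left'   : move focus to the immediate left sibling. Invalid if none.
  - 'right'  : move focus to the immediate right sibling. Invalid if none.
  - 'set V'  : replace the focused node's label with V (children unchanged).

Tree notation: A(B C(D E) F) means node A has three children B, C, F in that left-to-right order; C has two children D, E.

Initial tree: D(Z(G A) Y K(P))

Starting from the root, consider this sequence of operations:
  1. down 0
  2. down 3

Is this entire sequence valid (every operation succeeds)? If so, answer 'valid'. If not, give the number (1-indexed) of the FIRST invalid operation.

Answer: 2

Derivation:
Step 1 (down 0): focus=Z path=0 depth=1 children=['G', 'A'] left=[] right=['Y', 'K'] parent=D
Step 2 (down 3): INVALID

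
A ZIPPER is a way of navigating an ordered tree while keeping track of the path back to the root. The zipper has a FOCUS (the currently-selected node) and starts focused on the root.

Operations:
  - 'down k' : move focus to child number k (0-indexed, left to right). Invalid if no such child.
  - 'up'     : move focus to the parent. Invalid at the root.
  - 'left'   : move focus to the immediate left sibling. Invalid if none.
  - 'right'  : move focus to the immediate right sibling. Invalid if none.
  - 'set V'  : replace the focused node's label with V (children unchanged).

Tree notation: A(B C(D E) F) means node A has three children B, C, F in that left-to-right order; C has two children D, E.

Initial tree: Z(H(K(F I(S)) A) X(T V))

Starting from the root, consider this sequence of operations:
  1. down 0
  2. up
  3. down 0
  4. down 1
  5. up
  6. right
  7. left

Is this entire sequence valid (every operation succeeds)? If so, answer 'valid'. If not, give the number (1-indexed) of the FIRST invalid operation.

Answer: valid

Derivation:
Step 1 (down 0): focus=H path=0 depth=1 children=['K', 'A'] left=[] right=['X'] parent=Z
Step 2 (up): focus=Z path=root depth=0 children=['H', 'X'] (at root)
Step 3 (down 0): focus=H path=0 depth=1 children=['K', 'A'] left=[] right=['X'] parent=Z
Step 4 (down 1): focus=A path=0/1 depth=2 children=[] left=['K'] right=[] parent=H
Step 5 (up): focus=H path=0 depth=1 children=['K', 'A'] left=[] right=['X'] parent=Z
Step 6 (right): focus=X path=1 depth=1 children=['T', 'V'] left=['H'] right=[] parent=Z
Step 7 (left): focus=H path=0 depth=1 children=['K', 'A'] left=[] right=['X'] parent=Z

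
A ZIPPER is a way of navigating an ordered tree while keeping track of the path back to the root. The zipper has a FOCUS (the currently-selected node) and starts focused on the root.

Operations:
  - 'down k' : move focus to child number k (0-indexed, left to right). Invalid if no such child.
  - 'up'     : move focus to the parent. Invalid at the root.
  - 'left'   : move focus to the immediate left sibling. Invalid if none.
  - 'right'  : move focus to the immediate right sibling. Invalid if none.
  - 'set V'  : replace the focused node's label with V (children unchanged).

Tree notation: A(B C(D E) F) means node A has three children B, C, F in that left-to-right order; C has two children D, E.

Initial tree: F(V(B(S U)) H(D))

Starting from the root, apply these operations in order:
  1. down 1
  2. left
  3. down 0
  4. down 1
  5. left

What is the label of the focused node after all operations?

Answer: S

Derivation:
Step 1 (down 1): focus=H path=1 depth=1 children=['D'] left=['V'] right=[] parent=F
Step 2 (left): focus=V path=0 depth=1 children=['B'] left=[] right=['H'] parent=F
Step 3 (down 0): focus=B path=0/0 depth=2 children=['S', 'U'] left=[] right=[] parent=V
Step 4 (down 1): focus=U path=0/0/1 depth=3 children=[] left=['S'] right=[] parent=B
Step 5 (left): focus=S path=0/0/0 depth=3 children=[] left=[] right=['U'] parent=B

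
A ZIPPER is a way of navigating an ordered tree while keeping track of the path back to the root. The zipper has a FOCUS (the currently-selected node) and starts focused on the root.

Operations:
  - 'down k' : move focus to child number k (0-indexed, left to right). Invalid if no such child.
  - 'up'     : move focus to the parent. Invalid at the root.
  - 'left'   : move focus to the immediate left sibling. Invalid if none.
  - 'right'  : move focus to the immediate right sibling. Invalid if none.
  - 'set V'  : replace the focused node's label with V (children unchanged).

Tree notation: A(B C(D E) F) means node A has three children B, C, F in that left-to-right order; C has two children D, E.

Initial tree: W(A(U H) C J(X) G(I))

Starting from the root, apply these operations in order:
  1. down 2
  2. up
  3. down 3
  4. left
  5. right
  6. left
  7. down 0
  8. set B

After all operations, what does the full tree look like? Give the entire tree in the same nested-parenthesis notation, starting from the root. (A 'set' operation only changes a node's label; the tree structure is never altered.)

Step 1 (down 2): focus=J path=2 depth=1 children=['X'] left=['A', 'C'] right=['G'] parent=W
Step 2 (up): focus=W path=root depth=0 children=['A', 'C', 'J', 'G'] (at root)
Step 3 (down 3): focus=G path=3 depth=1 children=['I'] left=['A', 'C', 'J'] right=[] parent=W
Step 4 (left): focus=J path=2 depth=1 children=['X'] left=['A', 'C'] right=['G'] parent=W
Step 5 (right): focus=G path=3 depth=1 children=['I'] left=['A', 'C', 'J'] right=[] parent=W
Step 6 (left): focus=J path=2 depth=1 children=['X'] left=['A', 'C'] right=['G'] parent=W
Step 7 (down 0): focus=X path=2/0 depth=2 children=[] left=[] right=[] parent=J
Step 8 (set B): focus=B path=2/0 depth=2 children=[] left=[] right=[] parent=J

Answer: W(A(U H) C J(B) G(I))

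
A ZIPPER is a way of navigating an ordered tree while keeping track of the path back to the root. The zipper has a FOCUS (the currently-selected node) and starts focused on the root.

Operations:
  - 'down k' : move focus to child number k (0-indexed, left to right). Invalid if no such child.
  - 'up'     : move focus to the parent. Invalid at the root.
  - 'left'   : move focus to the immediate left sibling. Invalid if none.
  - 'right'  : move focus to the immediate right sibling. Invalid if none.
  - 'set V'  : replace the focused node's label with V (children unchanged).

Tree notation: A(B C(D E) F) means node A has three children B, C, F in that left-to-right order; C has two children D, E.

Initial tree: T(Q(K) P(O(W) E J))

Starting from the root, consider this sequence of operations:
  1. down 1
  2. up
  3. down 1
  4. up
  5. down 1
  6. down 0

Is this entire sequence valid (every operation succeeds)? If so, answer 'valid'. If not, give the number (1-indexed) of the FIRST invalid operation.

Answer: valid

Derivation:
Step 1 (down 1): focus=P path=1 depth=1 children=['O', 'E', 'J'] left=['Q'] right=[] parent=T
Step 2 (up): focus=T path=root depth=0 children=['Q', 'P'] (at root)
Step 3 (down 1): focus=P path=1 depth=1 children=['O', 'E', 'J'] left=['Q'] right=[] parent=T
Step 4 (up): focus=T path=root depth=0 children=['Q', 'P'] (at root)
Step 5 (down 1): focus=P path=1 depth=1 children=['O', 'E', 'J'] left=['Q'] right=[] parent=T
Step 6 (down 0): focus=O path=1/0 depth=2 children=['W'] left=[] right=['E', 'J'] parent=P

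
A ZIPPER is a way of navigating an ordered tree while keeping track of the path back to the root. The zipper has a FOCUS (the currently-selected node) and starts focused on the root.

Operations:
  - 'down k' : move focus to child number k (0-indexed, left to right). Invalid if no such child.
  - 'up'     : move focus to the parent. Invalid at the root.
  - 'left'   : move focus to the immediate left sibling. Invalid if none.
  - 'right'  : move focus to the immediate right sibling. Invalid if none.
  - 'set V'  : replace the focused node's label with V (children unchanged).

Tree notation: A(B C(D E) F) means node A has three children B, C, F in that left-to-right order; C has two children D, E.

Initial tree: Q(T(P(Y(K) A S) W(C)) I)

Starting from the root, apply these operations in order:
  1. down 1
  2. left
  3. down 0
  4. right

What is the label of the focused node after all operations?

Answer: W

Derivation:
Step 1 (down 1): focus=I path=1 depth=1 children=[] left=['T'] right=[] parent=Q
Step 2 (left): focus=T path=0 depth=1 children=['P', 'W'] left=[] right=['I'] parent=Q
Step 3 (down 0): focus=P path=0/0 depth=2 children=['Y', 'A', 'S'] left=[] right=['W'] parent=T
Step 4 (right): focus=W path=0/1 depth=2 children=['C'] left=['P'] right=[] parent=T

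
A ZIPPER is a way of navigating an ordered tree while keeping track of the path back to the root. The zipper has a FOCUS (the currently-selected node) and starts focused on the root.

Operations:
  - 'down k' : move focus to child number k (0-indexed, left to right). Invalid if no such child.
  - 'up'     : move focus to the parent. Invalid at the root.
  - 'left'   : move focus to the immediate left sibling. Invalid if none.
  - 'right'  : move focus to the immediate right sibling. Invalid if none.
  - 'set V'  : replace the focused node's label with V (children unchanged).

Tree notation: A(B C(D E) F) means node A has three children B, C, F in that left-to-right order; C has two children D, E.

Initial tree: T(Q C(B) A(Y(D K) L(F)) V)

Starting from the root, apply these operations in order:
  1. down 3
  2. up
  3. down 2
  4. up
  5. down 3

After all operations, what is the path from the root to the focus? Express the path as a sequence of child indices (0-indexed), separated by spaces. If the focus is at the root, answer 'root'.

Answer: 3

Derivation:
Step 1 (down 3): focus=V path=3 depth=1 children=[] left=['Q', 'C', 'A'] right=[] parent=T
Step 2 (up): focus=T path=root depth=0 children=['Q', 'C', 'A', 'V'] (at root)
Step 3 (down 2): focus=A path=2 depth=1 children=['Y', 'L'] left=['Q', 'C'] right=['V'] parent=T
Step 4 (up): focus=T path=root depth=0 children=['Q', 'C', 'A', 'V'] (at root)
Step 5 (down 3): focus=V path=3 depth=1 children=[] left=['Q', 'C', 'A'] right=[] parent=T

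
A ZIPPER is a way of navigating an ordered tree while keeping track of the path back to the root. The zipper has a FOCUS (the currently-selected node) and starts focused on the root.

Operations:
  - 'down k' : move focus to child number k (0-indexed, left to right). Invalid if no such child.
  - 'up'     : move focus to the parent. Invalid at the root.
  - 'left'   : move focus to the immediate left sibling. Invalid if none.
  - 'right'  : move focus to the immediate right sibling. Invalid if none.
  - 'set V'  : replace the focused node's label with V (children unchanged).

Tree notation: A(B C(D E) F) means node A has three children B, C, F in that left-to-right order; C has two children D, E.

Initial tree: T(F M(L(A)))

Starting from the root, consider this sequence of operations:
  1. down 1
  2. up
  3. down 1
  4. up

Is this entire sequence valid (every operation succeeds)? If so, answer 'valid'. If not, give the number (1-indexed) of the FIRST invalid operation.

Answer: valid

Derivation:
Step 1 (down 1): focus=M path=1 depth=1 children=['L'] left=['F'] right=[] parent=T
Step 2 (up): focus=T path=root depth=0 children=['F', 'M'] (at root)
Step 3 (down 1): focus=M path=1 depth=1 children=['L'] left=['F'] right=[] parent=T
Step 4 (up): focus=T path=root depth=0 children=['F', 'M'] (at root)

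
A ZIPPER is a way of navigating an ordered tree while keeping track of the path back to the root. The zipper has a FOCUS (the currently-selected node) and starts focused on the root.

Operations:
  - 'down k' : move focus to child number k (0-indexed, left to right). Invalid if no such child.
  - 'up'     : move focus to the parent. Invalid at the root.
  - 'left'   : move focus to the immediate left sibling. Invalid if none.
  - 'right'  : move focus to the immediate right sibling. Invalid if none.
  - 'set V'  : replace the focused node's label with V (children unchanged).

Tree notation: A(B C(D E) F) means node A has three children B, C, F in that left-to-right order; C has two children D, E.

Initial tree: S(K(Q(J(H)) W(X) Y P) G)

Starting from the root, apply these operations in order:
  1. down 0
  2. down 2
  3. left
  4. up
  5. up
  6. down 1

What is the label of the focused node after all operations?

Step 1 (down 0): focus=K path=0 depth=1 children=['Q', 'W', 'Y', 'P'] left=[] right=['G'] parent=S
Step 2 (down 2): focus=Y path=0/2 depth=2 children=[] left=['Q', 'W'] right=['P'] parent=K
Step 3 (left): focus=W path=0/1 depth=2 children=['X'] left=['Q'] right=['Y', 'P'] parent=K
Step 4 (up): focus=K path=0 depth=1 children=['Q', 'W', 'Y', 'P'] left=[] right=['G'] parent=S
Step 5 (up): focus=S path=root depth=0 children=['K', 'G'] (at root)
Step 6 (down 1): focus=G path=1 depth=1 children=[] left=['K'] right=[] parent=S

Answer: G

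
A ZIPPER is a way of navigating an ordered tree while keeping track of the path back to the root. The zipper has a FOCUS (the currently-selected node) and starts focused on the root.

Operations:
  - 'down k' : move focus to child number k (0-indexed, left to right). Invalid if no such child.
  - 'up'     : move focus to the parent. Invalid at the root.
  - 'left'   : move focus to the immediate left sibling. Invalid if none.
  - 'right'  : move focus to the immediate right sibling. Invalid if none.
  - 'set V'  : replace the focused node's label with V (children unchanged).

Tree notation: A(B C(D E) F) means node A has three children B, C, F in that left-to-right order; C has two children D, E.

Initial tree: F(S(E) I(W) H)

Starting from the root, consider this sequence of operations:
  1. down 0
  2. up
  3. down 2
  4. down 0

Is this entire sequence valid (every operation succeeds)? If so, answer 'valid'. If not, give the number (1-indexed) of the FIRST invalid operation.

Step 1 (down 0): focus=S path=0 depth=1 children=['E'] left=[] right=['I', 'H'] parent=F
Step 2 (up): focus=F path=root depth=0 children=['S', 'I', 'H'] (at root)
Step 3 (down 2): focus=H path=2 depth=1 children=[] left=['S', 'I'] right=[] parent=F
Step 4 (down 0): INVALID

Answer: 4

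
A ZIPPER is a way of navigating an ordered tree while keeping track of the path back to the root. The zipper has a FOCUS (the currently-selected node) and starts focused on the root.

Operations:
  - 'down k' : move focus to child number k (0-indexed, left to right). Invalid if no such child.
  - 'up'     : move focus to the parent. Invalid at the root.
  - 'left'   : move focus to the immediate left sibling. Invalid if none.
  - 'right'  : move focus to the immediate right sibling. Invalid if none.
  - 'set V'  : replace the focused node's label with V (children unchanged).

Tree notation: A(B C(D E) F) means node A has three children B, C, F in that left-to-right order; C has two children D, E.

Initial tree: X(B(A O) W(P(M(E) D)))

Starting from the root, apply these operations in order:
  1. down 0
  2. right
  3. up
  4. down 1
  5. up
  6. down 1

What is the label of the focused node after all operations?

Answer: W

Derivation:
Step 1 (down 0): focus=B path=0 depth=1 children=['A', 'O'] left=[] right=['W'] parent=X
Step 2 (right): focus=W path=1 depth=1 children=['P'] left=['B'] right=[] parent=X
Step 3 (up): focus=X path=root depth=0 children=['B', 'W'] (at root)
Step 4 (down 1): focus=W path=1 depth=1 children=['P'] left=['B'] right=[] parent=X
Step 5 (up): focus=X path=root depth=0 children=['B', 'W'] (at root)
Step 6 (down 1): focus=W path=1 depth=1 children=['P'] left=['B'] right=[] parent=X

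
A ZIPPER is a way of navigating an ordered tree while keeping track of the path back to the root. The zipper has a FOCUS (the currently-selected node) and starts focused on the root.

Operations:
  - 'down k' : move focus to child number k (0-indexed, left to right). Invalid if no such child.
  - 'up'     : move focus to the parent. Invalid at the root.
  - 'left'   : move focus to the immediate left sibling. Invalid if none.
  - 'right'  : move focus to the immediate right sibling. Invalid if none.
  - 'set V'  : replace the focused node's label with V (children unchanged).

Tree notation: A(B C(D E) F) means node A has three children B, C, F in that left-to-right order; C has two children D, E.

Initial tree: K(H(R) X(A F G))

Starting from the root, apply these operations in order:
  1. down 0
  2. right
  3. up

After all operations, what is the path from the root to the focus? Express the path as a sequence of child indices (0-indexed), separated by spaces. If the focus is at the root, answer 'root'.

Step 1 (down 0): focus=H path=0 depth=1 children=['R'] left=[] right=['X'] parent=K
Step 2 (right): focus=X path=1 depth=1 children=['A', 'F', 'G'] left=['H'] right=[] parent=K
Step 3 (up): focus=K path=root depth=0 children=['H', 'X'] (at root)

Answer: root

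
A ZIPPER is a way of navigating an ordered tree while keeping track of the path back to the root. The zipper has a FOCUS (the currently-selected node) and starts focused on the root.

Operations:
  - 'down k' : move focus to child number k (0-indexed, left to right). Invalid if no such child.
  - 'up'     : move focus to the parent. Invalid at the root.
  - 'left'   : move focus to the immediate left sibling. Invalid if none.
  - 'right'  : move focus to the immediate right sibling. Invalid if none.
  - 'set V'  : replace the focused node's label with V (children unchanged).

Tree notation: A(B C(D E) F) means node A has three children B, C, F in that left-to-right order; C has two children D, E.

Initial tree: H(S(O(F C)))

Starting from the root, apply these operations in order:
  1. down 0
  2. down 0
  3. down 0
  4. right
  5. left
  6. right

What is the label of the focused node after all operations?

Step 1 (down 0): focus=S path=0 depth=1 children=['O'] left=[] right=[] parent=H
Step 2 (down 0): focus=O path=0/0 depth=2 children=['F', 'C'] left=[] right=[] parent=S
Step 3 (down 0): focus=F path=0/0/0 depth=3 children=[] left=[] right=['C'] parent=O
Step 4 (right): focus=C path=0/0/1 depth=3 children=[] left=['F'] right=[] parent=O
Step 5 (left): focus=F path=0/0/0 depth=3 children=[] left=[] right=['C'] parent=O
Step 6 (right): focus=C path=0/0/1 depth=3 children=[] left=['F'] right=[] parent=O

Answer: C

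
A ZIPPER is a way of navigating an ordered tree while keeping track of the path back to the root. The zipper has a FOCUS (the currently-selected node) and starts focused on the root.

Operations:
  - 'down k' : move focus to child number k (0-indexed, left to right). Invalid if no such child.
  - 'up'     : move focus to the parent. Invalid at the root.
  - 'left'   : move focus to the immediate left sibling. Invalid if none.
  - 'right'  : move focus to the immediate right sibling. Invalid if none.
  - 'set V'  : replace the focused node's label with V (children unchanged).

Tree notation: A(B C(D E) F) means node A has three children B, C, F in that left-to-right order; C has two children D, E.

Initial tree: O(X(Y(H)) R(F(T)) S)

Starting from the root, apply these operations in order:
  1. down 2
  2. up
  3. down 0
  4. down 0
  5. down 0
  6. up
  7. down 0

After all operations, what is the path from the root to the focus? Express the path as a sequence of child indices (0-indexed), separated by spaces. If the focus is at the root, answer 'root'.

Answer: 0 0 0

Derivation:
Step 1 (down 2): focus=S path=2 depth=1 children=[] left=['X', 'R'] right=[] parent=O
Step 2 (up): focus=O path=root depth=0 children=['X', 'R', 'S'] (at root)
Step 3 (down 0): focus=X path=0 depth=1 children=['Y'] left=[] right=['R', 'S'] parent=O
Step 4 (down 0): focus=Y path=0/0 depth=2 children=['H'] left=[] right=[] parent=X
Step 5 (down 0): focus=H path=0/0/0 depth=3 children=[] left=[] right=[] parent=Y
Step 6 (up): focus=Y path=0/0 depth=2 children=['H'] left=[] right=[] parent=X
Step 7 (down 0): focus=H path=0/0/0 depth=3 children=[] left=[] right=[] parent=Y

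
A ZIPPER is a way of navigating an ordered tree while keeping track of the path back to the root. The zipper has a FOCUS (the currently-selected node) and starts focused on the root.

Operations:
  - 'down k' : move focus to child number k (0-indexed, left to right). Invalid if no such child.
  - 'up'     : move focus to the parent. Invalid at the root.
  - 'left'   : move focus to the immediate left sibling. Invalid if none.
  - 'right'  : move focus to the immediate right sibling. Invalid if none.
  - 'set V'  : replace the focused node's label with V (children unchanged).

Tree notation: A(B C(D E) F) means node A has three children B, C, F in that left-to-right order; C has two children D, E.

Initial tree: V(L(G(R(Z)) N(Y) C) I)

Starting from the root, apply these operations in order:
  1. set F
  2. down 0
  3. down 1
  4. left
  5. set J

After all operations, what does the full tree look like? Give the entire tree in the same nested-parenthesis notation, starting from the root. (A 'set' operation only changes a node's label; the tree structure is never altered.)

Step 1 (set F): focus=F path=root depth=0 children=['L', 'I'] (at root)
Step 2 (down 0): focus=L path=0 depth=1 children=['G', 'N', 'C'] left=[] right=['I'] parent=F
Step 3 (down 1): focus=N path=0/1 depth=2 children=['Y'] left=['G'] right=['C'] parent=L
Step 4 (left): focus=G path=0/0 depth=2 children=['R'] left=[] right=['N', 'C'] parent=L
Step 5 (set J): focus=J path=0/0 depth=2 children=['R'] left=[] right=['N', 'C'] parent=L

Answer: F(L(J(R(Z)) N(Y) C) I)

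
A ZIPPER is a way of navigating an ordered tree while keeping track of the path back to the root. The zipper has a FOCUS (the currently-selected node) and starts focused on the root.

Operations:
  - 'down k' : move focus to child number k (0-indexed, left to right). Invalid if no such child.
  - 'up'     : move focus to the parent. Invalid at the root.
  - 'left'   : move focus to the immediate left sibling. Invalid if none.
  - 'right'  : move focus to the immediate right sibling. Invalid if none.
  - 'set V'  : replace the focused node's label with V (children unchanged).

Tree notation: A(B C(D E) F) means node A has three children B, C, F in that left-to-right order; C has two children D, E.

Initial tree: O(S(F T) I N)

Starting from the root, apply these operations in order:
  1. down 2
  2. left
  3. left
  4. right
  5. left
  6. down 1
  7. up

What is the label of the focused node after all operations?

Answer: S

Derivation:
Step 1 (down 2): focus=N path=2 depth=1 children=[] left=['S', 'I'] right=[] parent=O
Step 2 (left): focus=I path=1 depth=1 children=[] left=['S'] right=['N'] parent=O
Step 3 (left): focus=S path=0 depth=1 children=['F', 'T'] left=[] right=['I', 'N'] parent=O
Step 4 (right): focus=I path=1 depth=1 children=[] left=['S'] right=['N'] parent=O
Step 5 (left): focus=S path=0 depth=1 children=['F', 'T'] left=[] right=['I', 'N'] parent=O
Step 6 (down 1): focus=T path=0/1 depth=2 children=[] left=['F'] right=[] parent=S
Step 7 (up): focus=S path=0 depth=1 children=['F', 'T'] left=[] right=['I', 'N'] parent=O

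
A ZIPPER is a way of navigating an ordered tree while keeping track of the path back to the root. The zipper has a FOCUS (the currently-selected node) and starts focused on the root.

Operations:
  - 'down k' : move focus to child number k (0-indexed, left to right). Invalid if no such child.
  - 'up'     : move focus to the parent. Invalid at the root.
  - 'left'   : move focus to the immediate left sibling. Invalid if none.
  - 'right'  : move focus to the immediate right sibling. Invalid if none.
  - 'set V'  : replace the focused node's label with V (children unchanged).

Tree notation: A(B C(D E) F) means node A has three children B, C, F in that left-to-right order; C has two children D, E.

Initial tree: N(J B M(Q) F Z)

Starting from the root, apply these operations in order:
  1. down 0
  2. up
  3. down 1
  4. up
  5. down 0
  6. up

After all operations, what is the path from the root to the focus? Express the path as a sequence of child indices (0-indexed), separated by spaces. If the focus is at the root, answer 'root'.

Answer: root

Derivation:
Step 1 (down 0): focus=J path=0 depth=1 children=[] left=[] right=['B', 'M', 'F', 'Z'] parent=N
Step 2 (up): focus=N path=root depth=0 children=['J', 'B', 'M', 'F', 'Z'] (at root)
Step 3 (down 1): focus=B path=1 depth=1 children=[] left=['J'] right=['M', 'F', 'Z'] parent=N
Step 4 (up): focus=N path=root depth=0 children=['J', 'B', 'M', 'F', 'Z'] (at root)
Step 5 (down 0): focus=J path=0 depth=1 children=[] left=[] right=['B', 'M', 'F', 'Z'] parent=N
Step 6 (up): focus=N path=root depth=0 children=['J', 'B', 'M', 'F', 'Z'] (at root)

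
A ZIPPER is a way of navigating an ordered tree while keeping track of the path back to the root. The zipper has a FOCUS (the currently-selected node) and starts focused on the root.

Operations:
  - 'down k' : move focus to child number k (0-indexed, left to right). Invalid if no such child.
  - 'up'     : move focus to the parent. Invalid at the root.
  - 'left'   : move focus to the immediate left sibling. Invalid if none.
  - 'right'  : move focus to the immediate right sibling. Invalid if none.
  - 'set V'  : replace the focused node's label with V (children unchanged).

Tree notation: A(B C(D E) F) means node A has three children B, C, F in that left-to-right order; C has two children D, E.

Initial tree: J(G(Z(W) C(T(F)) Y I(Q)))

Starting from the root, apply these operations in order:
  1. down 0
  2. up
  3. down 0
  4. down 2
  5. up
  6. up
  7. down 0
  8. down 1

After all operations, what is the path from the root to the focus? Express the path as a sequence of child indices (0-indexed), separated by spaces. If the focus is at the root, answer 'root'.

Step 1 (down 0): focus=G path=0 depth=1 children=['Z', 'C', 'Y', 'I'] left=[] right=[] parent=J
Step 2 (up): focus=J path=root depth=0 children=['G'] (at root)
Step 3 (down 0): focus=G path=0 depth=1 children=['Z', 'C', 'Y', 'I'] left=[] right=[] parent=J
Step 4 (down 2): focus=Y path=0/2 depth=2 children=[] left=['Z', 'C'] right=['I'] parent=G
Step 5 (up): focus=G path=0 depth=1 children=['Z', 'C', 'Y', 'I'] left=[] right=[] parent=J
Step 6 (up): focus=J path=root depth=0 children=['G'] (at root)
Step 7 (down 0): focus=G path=0 depth=1 children=['Z', 'C', 'Y', 'I'] left=[] right=[] parent=J
Step 8 (down 1): focus=C path=0/1 depth=2 children=['T'] left=['Z'] right=['Y', 'I'] parent=G

Answer: 0 1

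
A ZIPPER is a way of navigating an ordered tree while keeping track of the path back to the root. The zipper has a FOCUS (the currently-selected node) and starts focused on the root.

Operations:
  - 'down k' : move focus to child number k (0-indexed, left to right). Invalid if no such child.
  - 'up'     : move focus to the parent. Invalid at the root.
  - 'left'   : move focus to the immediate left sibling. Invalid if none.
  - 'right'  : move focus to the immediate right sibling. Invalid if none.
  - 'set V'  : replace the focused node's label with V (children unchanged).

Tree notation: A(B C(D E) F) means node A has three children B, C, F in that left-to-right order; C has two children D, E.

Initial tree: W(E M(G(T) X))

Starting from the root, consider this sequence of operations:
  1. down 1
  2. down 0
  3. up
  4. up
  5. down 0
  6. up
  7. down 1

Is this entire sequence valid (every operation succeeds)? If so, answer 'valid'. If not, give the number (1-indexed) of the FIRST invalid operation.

Step 1 (down 1): focus=M path=1 depth=1 children=['G', 'X'] left=['E'] right=[] parent=W
Step 2 (down 0): focus=G path=1/0 depth=2 children=['T'] left=[] right=['X'] parent=M
Step 3 (up): focus=M path=1 depth=1 children=['G', 'X'] left=['E'] right=[] parent=W
Step 4 (up): focus=W path=root depth=0 children=['E', 'M'] (at root)
Step 5 (down 0): focus=E path=0 depth=1 children=[] left=[] right=['M'] parent=W
Step 6 (up): focus=W path=root depth=0 children=['E', 'M'] (at root)
Step 7 (down 1): focus=M path=1 depth=1 children=['G', 'X'] left=['E'] right=[] parent=W

Answer: valid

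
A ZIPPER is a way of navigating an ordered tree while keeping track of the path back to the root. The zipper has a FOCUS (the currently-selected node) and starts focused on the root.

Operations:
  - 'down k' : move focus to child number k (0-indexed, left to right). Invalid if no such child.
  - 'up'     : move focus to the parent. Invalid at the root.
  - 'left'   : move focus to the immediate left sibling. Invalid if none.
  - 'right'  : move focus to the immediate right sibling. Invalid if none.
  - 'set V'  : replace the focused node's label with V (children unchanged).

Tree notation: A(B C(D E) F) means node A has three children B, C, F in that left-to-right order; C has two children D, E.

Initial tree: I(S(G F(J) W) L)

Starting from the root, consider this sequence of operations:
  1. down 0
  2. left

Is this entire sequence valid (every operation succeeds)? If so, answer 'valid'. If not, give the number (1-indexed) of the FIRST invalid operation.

Step 1 (down 0): focus=S path=0 depth=1 children=['G', 'F', 'W'] left=[] right=['L'] parent=I
Step 2 (left): INVALID

Answer: 2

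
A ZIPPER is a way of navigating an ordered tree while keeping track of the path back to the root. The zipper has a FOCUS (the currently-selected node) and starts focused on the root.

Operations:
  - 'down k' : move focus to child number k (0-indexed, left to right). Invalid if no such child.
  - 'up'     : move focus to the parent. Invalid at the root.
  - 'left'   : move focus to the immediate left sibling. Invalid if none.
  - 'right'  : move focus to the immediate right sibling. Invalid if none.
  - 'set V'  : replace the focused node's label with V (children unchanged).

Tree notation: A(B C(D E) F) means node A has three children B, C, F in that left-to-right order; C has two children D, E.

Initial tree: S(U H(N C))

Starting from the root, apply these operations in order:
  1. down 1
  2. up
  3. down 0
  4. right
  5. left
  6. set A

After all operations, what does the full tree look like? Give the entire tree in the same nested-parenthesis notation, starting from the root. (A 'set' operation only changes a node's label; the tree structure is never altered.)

Step 1 (down 1): focus=H path=1 depth=1 children=['N', 'C'] left=['U'] right=[] parent=S
Step 2 (up): focus=S path=root depth=0 children=['U', 'H'] (at root)
Step 3 (down 0): focus=U path=0 depth=1 children=[] left=[] right=['H'] parent=S
Step 4 (right): focus=H path=1 depth=1 children=['N', 'C'] left=['U'] right=[] parent=S
Step 5 (left): focus=U path=0 depth=1 children=[] left=[] right=['H'] parent=S
Step 6 (set A): focus=A path=0 depth=1 children=[] left=[] right=['H'] parent=S

Answer: S(A H(N C))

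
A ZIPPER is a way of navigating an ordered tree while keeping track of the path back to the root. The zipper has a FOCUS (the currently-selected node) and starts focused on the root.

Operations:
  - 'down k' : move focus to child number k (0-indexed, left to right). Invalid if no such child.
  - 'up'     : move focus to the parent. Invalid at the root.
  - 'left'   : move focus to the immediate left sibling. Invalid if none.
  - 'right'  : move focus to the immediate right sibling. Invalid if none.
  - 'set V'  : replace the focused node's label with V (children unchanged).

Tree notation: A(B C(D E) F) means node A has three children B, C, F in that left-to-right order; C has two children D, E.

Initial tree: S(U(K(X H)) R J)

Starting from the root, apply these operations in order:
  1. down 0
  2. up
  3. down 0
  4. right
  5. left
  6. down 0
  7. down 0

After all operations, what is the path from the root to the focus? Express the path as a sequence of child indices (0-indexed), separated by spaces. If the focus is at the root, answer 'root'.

Answer: 0 0 0

Derivation:
Step 1 (down 0): focus=U path=0 depth=1 children=['K'] left=[] right=['R', 'J'] parent=S
Step 2 (up): focus=S path=root depth=0 children=['U', 'R', 'J'] (at root)
Step 3 (down 0): focus=U path=0 depth=1 children=['K'] left=[] right=['R', 'J'] parent=S
Step 4 (right): focus=R path=1 depth=1 children=[] left=['U'] right=['J'] parent=S
Step 5 (left): focus=U path=0 depth=1 children=['K'] left=[] right=['R', 'J'] parent=S
Step 6 (down 0): focus=K path=0/0 depth=2 children=['X', 'H'] left=[] right=[] parent=U
Step 7 (down 0): focus=X path=0/0/0 depth=3 children=[] left=[] right=['H'] parent=K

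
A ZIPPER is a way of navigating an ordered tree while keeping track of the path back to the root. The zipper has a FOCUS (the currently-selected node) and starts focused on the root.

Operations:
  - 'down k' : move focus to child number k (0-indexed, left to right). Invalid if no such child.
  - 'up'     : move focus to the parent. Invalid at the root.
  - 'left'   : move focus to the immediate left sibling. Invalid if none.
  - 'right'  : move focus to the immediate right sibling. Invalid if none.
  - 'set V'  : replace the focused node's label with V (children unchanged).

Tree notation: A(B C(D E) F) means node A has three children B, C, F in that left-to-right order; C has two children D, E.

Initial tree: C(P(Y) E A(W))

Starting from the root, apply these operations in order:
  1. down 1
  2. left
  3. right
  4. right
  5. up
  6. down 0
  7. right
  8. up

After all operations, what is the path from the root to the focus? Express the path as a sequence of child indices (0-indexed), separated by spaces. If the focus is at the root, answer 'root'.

Step 1 (down 1): focus=E path=1 depth=1 children=[] left=['P'] right=['A'] parent=C
Step 2 (left): focus=P path=0 depth=1 children=['Y'] left=[] right=['E', 'A'] parent=C
Step 3 (right): focus=E path=1 depth=1 children=[] left=['P'] right=['A'] parent=C
Step 4 (right): focus=A path=2 depth=1 children=['W'] left=['P', 'E'] right=[] parent=C
Step 5 (up): focus=C path=root depth=0 children=['P', 'E', 'A'] (at root)
Step 6 (down 0): focus=P path=0 depth=1 children=['Y'] left=[] right=['E', 'A'] parent=C
Step 7 (right): focus=E path=1 depth=1 children=[] left=['P'] right=['A'] parent=C
Step 8 (up): focus=C path=root depth=0 children=['P', 'E', 'A'] (at root)

Answer: root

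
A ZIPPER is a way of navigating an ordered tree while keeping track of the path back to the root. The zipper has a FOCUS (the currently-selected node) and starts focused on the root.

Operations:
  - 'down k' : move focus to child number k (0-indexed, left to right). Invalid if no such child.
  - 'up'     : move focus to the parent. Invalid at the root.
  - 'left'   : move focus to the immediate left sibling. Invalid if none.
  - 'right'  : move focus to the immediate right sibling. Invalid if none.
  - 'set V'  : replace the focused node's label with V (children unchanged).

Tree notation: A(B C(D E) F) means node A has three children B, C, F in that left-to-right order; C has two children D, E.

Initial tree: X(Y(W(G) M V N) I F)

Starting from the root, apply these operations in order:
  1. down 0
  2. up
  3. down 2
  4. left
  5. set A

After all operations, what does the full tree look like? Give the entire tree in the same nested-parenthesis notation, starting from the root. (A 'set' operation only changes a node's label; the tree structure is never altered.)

Answer: X(Y(W(G) M V N) A F)

Derivation:
Step 1 (down 0): focus=Y path=0 depth=1 children=['W', 'M', 'V', 'N'] left=[] right=['I', 'F'] parent=X
Step 2 (up): focus=X path=root depth=0 children=['Y', 'I', 'F'] (at root)
Step 3 (down 2): focus=F path=2 depth=1 children=[] left=['Y', 'I'] right=[] parent=X
Step 4 (left): focus=I path=1 depth=1 children=[] left=['Y'] right=['F'] parent=X
Step 5 (set A): focus=A path=1 depth=1 children=[] left=['Y'] right=['F'] parent=X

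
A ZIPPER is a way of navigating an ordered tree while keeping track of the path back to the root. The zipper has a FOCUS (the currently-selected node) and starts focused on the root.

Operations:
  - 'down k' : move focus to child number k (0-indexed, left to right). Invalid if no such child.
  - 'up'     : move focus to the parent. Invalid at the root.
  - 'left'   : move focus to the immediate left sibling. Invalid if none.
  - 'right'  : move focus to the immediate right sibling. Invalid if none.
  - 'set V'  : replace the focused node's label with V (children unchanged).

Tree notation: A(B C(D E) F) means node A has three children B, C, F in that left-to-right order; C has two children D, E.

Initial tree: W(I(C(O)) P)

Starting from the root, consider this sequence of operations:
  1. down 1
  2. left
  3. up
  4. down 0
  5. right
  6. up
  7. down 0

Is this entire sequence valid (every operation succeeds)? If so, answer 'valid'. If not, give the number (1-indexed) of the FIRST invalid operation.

Step 1 (down 1): focus=P path=1 depth=1 children=[] left=['I'] right=[] parent=W
Step 2 (left): focus=I path=0 depth=1 children=['C'] left=[] right=['P'] parent=W
Step 3 (up): focus=W path=root depth=0 children=['I', 'P'] (at root)
Step 4 (down 0): focus=I path=0 depth=1 children=['C'] left=[] right=['P'] parent=W
Step 5 (right): focus=P path=1 depth=1 children=[] left=['I'] right=[] parent=W
Step 6 (up): focus=W path=root depth=0 children=['I', 'P'] (at root)
Step 7 (down 0): focus=I path=0 depth=1 children=['C'] left=[] right=['P'] parent=W

Answer: valid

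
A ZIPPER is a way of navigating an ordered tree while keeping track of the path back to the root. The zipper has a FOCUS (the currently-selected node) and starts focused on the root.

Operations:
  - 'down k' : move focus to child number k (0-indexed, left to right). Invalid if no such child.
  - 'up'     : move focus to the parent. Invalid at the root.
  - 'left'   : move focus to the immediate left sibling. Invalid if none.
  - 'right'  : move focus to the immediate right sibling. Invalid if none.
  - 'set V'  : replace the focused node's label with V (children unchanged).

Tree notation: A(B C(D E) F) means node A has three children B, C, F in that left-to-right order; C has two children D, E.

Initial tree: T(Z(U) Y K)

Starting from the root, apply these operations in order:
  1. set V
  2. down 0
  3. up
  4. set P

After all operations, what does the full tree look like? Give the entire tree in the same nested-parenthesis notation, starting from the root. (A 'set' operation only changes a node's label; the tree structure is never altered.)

Answer: P(Z(U) Y K)

Derivation:
Step 1 (set V): focus=V path=root depth=0 children=['Z', 'Y', 'K'] (at root)
Step 2 (down 0): focus=Z path=0 depth=1 children=['U'] left=[] right=['Y', 'K'] parent=V
Step 3 (up): focus=V path=root depth=0 children=['Z', 'Y', 'K'] (at root)
Step 4 (set P): focus=P path=root depth=0 children=['Z', 'Y', 'K'] (at root)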